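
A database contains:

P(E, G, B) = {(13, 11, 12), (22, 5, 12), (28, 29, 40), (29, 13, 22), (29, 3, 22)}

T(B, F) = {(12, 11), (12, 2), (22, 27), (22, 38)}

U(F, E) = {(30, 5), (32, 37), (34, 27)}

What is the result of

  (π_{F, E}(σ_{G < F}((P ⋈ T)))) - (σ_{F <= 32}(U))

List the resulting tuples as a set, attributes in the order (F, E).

{(11, 22), (27, 29), (38, 29)}

Natural join on B: {(13, 11, 12, 11), (13, 11, 12, 2), (22, 5, 12, 11), (22, 5, 12, 2), (29, 13, 22, 27), (29, 13, 22, 38), (29, 3, 22, 27), (29, 3, 22, 38)}
Selection G < F: {(22, 5, 12, 11), (29, 13, 22, 27), (29, 13, 22, 38), (29, 3, 22, 27), (29, 3, 22, 38)}
π[F, E]: project onto (F, E) (2 duplicate(s) eliminated) → {(11, 22), (27, 29), (38, 29)}
Selection F <= 32: {(30, 5), (32, 37)}
Difference: {(11, 22), (27, 29), (38, 29)} with {(30, 5), (32, 37)} → {(11, 22), (27, 29), (38, 29)}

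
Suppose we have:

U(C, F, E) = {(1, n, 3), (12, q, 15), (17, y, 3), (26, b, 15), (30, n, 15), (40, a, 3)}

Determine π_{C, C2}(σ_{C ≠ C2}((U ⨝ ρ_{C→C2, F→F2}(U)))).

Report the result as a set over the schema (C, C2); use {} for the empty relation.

{(1, 17), (1, 40), (12, 26), (12, 30), (17, 1), (17, 40), (26, 12), (26, 30), (30, 12), (30, 26), (40, 1), (40, 17)}

ρ[C→C2, F→F2]: schema becomes (C2, F2, E); tuples unchanged.
Natural join on E: {(1, n, 3, 1, n), (1, n, 3, 17, y), (1, n, 3, 40, a), (12, q, 15, 12, q), (12, q, 15, 26, b), (12, q, 15, 30, n), (17, y, 3, 1, n), (17, y, 3, 17, y), (17, y, 3, 40, a), (26, b, 15, 12, q), (26, b, 15, 26, b), (26, b, 15, 30, n), (30, n, 15, 12, q), (30, n, 15, 26, b), (30, n, 15, 30, n), (40, a, 3, 1, n), (40, a, 3, 17, y), (40, a, 3, 40, a)}
Apply σ_{C ≠ C2}; surviving tuples: {(1, n, 3, 17, y), (1, n, 3, 40, a), (12, q, 15, 26, b), (12, q, 15, 30, n), (17, y, 3, 1, n), (17, y, 3, 40, a), (26, b, 15, 12, q), (26, b, 15, 30, n), (30, n, 15, 12, q), (30, n, 15, 26, b), (40, a, 3, 1, n), (40, a, 3, 17, y)}
π[C, C2]: project onto (C, C2) → {(1, 17), (1, 40), (12, 26), (12, 30), (17, 1), (17, 40), (26, 12), (26, 30), (30, 12), (30, 26), (40, 1), (40, 17)}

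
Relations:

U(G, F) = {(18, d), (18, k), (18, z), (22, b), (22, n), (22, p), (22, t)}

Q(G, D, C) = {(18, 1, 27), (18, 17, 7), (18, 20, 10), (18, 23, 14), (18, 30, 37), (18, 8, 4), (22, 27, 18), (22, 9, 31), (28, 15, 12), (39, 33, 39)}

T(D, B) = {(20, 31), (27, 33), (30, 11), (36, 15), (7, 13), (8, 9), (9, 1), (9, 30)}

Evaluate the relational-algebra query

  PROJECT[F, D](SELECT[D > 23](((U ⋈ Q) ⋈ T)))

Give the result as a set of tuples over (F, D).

{(b, 27), (d, 30), (k, 30), (n, 27), (p, 27), (t, 27), (z, 30)}

Natural join on G: {(18, d, 1, 27), (18, d, 17, 7), (18, d, 20, 10), (18, d, 23, 14), (18, d, 30, 37), (18, d, 8, 4), (18, k, 1, 27), (18, k, 17, 7), (18, k, 20, 10), (18, k, 23, 14), (18, k, 30, 37), (18, k, 8, 4), (18, z, 1, 27), (18, z, 17, 7), (18, z, 20, 10), (18, z, 23, 14), (18, z, 30, 37), (18, z, 8, 4), (22, b, 27, 18), (22, b, 9, 31), (22, n, 27, 18), (22, n, 9, 31), (22, p, 27, 18), (22, p, 9, 31), (22, t, 27, 18), (22, t, 9, 31)}
Natural join on D: {(18, d, 20, 10, 31), (18, d, 30, 37, 11), (18, d, 8, 4, 9), (18, k, 20, 10, 31), (18, k, 30, 37, 11), (18, k, 8, 4, 9), (18, z, 20, 10, 31), (18, z, 30, 37, 11), (18, z, 8, 4, 9), (22, b, 27, 18, 33), (22, b, 9, 31, 1), (22, b, 9, 31, 30), (22, n, 27, 18, 33), (22, n, 9, 31, 1), (22, n, 9, 31, 30), (22, p, 27, 18, 33), (22, p, 9, 31, 1), (22, p, 9, 31, 30), (22, t, 27, 18, 33), (22, t, 9, 31, 1), (22, t, 9, 31, 30)}
Filtering on D > 23 leaves {(18, d, 30, 37, 11), (18, k, 30, 37, 11), (18, z, 30, 37, 11), (22, b, 27, 18, 33), (22, n, 27, 18, 33), (22, p, 27, 18, 33), (22, t, 27, 18, 33)}.
Keep only column(s) F, D: {(b, 27), (d, 30), (k, 30), (n, 27), (p, 27), (t, 27), (z, 30)}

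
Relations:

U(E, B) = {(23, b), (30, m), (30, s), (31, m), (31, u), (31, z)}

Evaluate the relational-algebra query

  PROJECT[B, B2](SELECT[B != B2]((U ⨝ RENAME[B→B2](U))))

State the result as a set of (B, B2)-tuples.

ρ[B→B2]: schema becomes (E, B2); tuples unchanged.
Joining U and RENAME[B→B2](U) on E yields {(23, b, b), (30, m, m), (30, m, s), (30, s, m), (30, s, s), (31, m, m), (31, m, u), (31, m, z), (31, u, m), (31, u, u), (31, u, z), (31, z, m), (31, z, u), (31, z, z)}.
Apply σ_{B != B2}; surviving tuples: {(30, m, s), (30, s, m), (31, m, u), (31, m, z), (31, u, m), (31, u, z), (31, z, m), (31, z, u)}
Keep only column(s) B, B2: {(m, s), (m, u), (m, z), (s, m), (u, m), (u, z), (z, m), (z, u)}

{(m, s), (m, u), (m, z), (s, m), (u, m), (u, z), (z, m), (z, u)}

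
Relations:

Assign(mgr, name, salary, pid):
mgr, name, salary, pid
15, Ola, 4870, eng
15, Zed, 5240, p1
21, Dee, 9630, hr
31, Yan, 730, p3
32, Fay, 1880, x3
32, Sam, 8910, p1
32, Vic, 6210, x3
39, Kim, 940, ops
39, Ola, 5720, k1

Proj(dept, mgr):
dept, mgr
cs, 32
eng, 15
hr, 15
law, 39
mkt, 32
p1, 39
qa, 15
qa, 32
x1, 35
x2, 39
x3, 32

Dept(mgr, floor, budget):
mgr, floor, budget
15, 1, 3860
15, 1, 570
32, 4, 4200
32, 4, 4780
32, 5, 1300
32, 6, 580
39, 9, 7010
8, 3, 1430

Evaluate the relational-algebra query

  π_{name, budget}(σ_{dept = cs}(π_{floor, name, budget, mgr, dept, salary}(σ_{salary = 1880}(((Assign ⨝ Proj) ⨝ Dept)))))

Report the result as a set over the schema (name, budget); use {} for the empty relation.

{(Fay, 1300), (Fay, 4200), (Fay, 4780), (Fay, 580)}

Joining Assign and Proj on mgr yields {(15, Ola, 4870, eng, eng), (15, Ola, 4870, eng, hr), (15, Ola, 4870, eng, qa), (15, Zed, 5240, p1, eng), (15, Zed, 5240, p1, hr), (15, Zed, 5240, p1, qa), (32, Fay, 1880, x3, cs), (32, Fay, 1880, x3, mkt), (32, Fay, 1880, x3, qa), (32, Fay, 1880, x3, x3), (32, Sam, 8910, p1, cs), (32, Sam, 8910, p1, mkt), (32, Sam, 8910, p1, qa), (32, Sam, 8910, p1, x3), (32, Vic, 6210, x3, cs), (32, Vic, 6210, x3, mkt), (32, Vic, 6210, x3, qa), (32, Vic, 6210, x3, x3), (39, Kim, 940, ops, law), (39, Kim, 940, ops, p1), (39, Kim, 940, ops, x2), (39, Ola, 5720, k1, law), (39, Ola, 5720, k1, p1), (39, Ola, 5720, k1, x2)}.
Joining (Assign ⨝ Proj) and Dept on mgr yields {(15, Ola, 4870, eng, eng, 1, 3860), (15, Ola, 4870, eng, eng, 1, 570), (15, Ola, 4870, eng, hr, 1, 3860), (15, Ola, 4870, eng, hr, 1, 570), (15, Ola, 4870, eng, qa, 1, 3860), (15, Ola, 4870, eng, qa, 1, 570), (15, Zed, 5240, p1, eng, 1, 3860), (15, Zed, 5240, p1, eng, 1, 570), (15, Zed, 5240, p1, hr, 1, 3860), (15, Zed, 5240, p1, hr, 1, 570), (15, Zed, 5240, p1, qa, 1, 3860), (15, Zed, 5240, p1, qa, 1, 570), (32, Fay, 1880, x3, cs, 4, 4200), (32, Fay, 1880, x3, cs, 4, 4780), (32, Fay, 1880, x3, cs, 5, 1300), (32, Fay, 1880, x3, cs, 6, 580), (32, Fay, 1880, x3, mkt, 4, 4200), (32, Fay, 1880, x3, mkt, 4, 4780), (32, Fay, 1880, x3, mkt, 5, 1300), (32, Fay, 1880, x3, mkt, 6, 580), (32, Fay, 1880, x3, qa, 4, 4200), (32, Fay, 1880, x3, qa, 4, 4780), (32, Fay, 1880, x3, qa, 5, 1300), (32, Fay, 1880, x3, qa, 6, 580), (32, Fay, 1880, x3, x3, 4, 4200), (32, Fay, 1880, x3, x3, 4, 4780), (32, Fay, 1880, x3, x3, 5, 1300), (32, Fay, 1880, x3, x3, 6, 580), (32, Sam, 8910, p1, cs, 4, 4200), (32, Sam, 8910, p1, cs, 4, 4780), (32, Sam, 8910, p1, cs, 5, 1300), (32, Sam, 8910, p1, cs, 6, 580), (32, Sam, 8910, p1, mkt, 4, 4200), (32, Sam, 8910, p1, mkt, 4, 4780), (32, Sam, 8910, p1, mkt, 5, 1300), (32, Sam, 8910, p1, mkt, 6, 580), (32, Sam, 8910, p1, qa, 4, 4200), (32, Sam, 8910, p1, qa, 4, 4780), (32, Sam, 8910, p1, qa, 5, 1300), (32, Sam, 8910, p1, qa, 6, 580), (32, Sam, 8910, p1, x3, 4, 4200), (32, Sam, 8910, p1, x3, 4, 4780), (32, Sam, 8910, p1, x3, 5, 1300), (32, Sam, 8910, p1, x3, 6, 580), (32, Vic, 6210, x3, cs, 4, 4200), (32, Vic, 6210, x3, cs, 4, 4780), (32, Vic, 6210, x3, cs, 5, 1300), (32, Vic, 6210, x3, cs, 6, 580), (32, Vic, 6210, x3, mkt, 4, 4200), (32, Vic, 6210, x3, mkt, 4, 4780), (32, Vic, 6210, x3, mkt, 5, 1300), (32, Vic, 6210, x3, mkt, 6, 580), (32, Vic, 6210, x3, qa, 4, 4200), (32, Vic, 6210, x3, qa, 4, 4780), (32, Vic, 6210, x3, qa, 5, 1300), (32, Vic, 6210, x3, qa, 6, 580), (32, Vic, 6210, x3, x3, 4, 4200), (32, Vic, 6210, x3, x3, 4, 4780), (32, Vic, 6210, x3, x3, 5, 1300), (32, Vic, 6210, x3, x3, 6, 580), (39, Kim, 940, ops, law, 9, 7010), (39, Kim, 940, ops, p1, 9, 7010), (39, Kim, 940, ops, x2, 9, 7010), (39, Ola, 5720, k1, law, 9, 7010), (39, Ola, 5720, k1, p1, 9, 7010), (39, Ola, 5720, k1, x2, 9, 7010)}.
σ[salary = 1880]: keep tuples satisfying salary = 1880 → {(32, Fay, 1880, x3, cs, 4, 4200), (32, Fay, 1880, x3, cs, 4, 4780), (32, Fay, 1880, x3, cs, 5, 1300), (32, Fay, 1880, x3, cs, 6, 580), (32, Fay, 1880, x3, mkt, 4, 4200), (32, Fay, 1880, x3, mkt, 4, 4780), (32, Fay, 1880, x3, mkt, 5, 1300), (32, Fay, 1880, x3, mkt, 6, 580), (32, Fay, 1880, x3, qa, 4, 4200), (32, Fay, 1880, x3, qa, 4, 4780), (32, Fay, 1880, x3, qa, 5, 1300), (32, Fay, 1880, x3, qa, 6, 580), (32, Fay, 1880, x3, x3, 4, 4200), (32, Fay, 1880, x3, x3, 4, 4780), (32, Fay, 1880, x3, x3, 5, 1300), (32, Fay, 1880, x3, x3, 6, 580)}
π_{floor, name, budget, mgr, dept, salary} gives {(4, Fay, 4200, 32, cs, 1880), (4, Fay, 4200, 32, mkt, 1880), (4, Fay, 4200, 32, qa, 1880), (4, Fay, 4200, 32, x3, 1880), (4, Fay, 4780, 32, cs, 1880), (4, Fay, 4780, 32, mkt, 1880), (4, Fay, 4780, 32, qa, 1880), (4, Fay, 4780, 32, x3, 1880), (5, Fay, 1300, 32, cs, 1880), (5, Fay, 1300, 32, mkt, 1880), (5, Fay, 1300, 32, qa, 1880), (5, Fay, 1300, 32, x3, 1880), (6, Fay, 580, 32, cs, 1880), (6, Fay, 580, 32, mkt, 1880), (6, Fay, 580, 32, qa, 1880), (6, Fay, 580, 32, x3, 1880)}.
σ[dept = cs]: keep tuples satisfying dept = cs → {(4, Fay, 4200, 32, cs, 1880), (4, Fay, 4780, 32, cs, 1880), (5, Fay, 1300, 32, cs, 1880), (6, Fay, 580, 32, cs, 1880)}
π_{name, budget} gives {(Fay, 1300), (Fay, 4200), (Fay, 4780), (Fay, 580)}.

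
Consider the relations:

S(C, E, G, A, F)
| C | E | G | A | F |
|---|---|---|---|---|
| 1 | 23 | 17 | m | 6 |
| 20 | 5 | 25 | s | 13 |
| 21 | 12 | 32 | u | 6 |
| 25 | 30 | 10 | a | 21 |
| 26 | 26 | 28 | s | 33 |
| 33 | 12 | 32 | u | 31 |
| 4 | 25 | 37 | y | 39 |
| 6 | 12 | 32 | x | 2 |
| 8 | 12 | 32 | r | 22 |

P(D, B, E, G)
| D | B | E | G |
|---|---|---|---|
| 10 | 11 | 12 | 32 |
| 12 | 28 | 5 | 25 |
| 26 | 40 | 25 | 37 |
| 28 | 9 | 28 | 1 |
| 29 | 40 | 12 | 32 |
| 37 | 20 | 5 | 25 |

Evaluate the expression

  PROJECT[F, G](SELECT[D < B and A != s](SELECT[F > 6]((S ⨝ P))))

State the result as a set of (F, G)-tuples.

{(22, 32), (31, 32), (39, 37)}

Joining S and P on E, G yields {(20, 5, 25, s, 13, 12, 28), (20, 5, 25, s, 13, 37, 20), (21, 12, 32, u, 6, 10, 11), (21, 12, 32, u, 6, 29, 40), (33, 12, 32, u, 31, 10, 11), (33, 12, 32, u, 31, 29, 40), (4, 25, 37, y, 39, 26, 40), (6, 12, 32, x, 2, 10, 11), (6, 12, 32, x, 2, 29, 40), (8, 12, 32, r, 22, 10, 11), (8, 12, 32, r, 22, 29, 40)}.
Filtering on F > 6 leaves {(20, 5, 25, s, 13, 12, 28), (20, 5, 25, s, 13, 37, 20), (33, 12, 32, u, 31, 10, 11), (33, 12, 32, u, 31, 29, 40), (4, 25, 37, y, 39, 26, 40), (8, 12, 32, r, 22, 10, 11), (8, 12, 32, r, 22, 29, 40)}.
Filtering on D < B and A != s leaves {(33, 12, 32, u, 31, 10, 11), (33, 12, 32, u, 31, 29, 40), (4, 25, 37, y, 39, 26, 40), (8, 12, 32, r, 22, 10, 11), (8, 12, 32, r, 22, 29, 40)}.
Keep only column(s) F, G (2 duplicate(s) eliminated): {(22, 32), (31, 32), (39, 37)}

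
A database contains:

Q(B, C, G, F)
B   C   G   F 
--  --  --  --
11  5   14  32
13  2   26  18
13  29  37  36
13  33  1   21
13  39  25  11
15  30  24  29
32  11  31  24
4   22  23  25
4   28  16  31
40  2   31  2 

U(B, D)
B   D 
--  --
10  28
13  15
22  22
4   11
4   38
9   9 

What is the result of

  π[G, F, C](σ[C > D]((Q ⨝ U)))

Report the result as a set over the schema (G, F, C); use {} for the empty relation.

{(1, 21, 33), (16, 31, 28), (23, 25, 22), (25, 11, 39), (37, 36, 29)}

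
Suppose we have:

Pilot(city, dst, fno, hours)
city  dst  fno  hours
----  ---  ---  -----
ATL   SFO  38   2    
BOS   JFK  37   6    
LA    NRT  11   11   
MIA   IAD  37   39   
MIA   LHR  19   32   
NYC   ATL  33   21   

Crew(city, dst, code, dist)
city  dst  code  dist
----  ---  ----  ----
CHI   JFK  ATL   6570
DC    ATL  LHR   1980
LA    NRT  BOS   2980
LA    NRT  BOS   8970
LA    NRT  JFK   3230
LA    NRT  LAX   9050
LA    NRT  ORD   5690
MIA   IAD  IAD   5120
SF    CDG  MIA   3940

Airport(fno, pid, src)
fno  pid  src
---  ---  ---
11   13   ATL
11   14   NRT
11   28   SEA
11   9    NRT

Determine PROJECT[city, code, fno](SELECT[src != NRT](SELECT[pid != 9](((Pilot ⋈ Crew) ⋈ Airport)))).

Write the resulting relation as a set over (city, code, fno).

{(LA, BOS, 11), (LA, JFK, 11), (LA, LAX, 11), (LA, ORD, 11)}

Joining Pilot and Crew on city, dst yields {(LA, NRT, 11, 11, BOS, 2980), (LA, NRT, 11, 11, BOS, 8970), (LA, NRT, 11, 11, JFK, 3230), (LA, NRT, 11, 11, LAX, 9050), (LA, NRT, 11, 11, ORD, 5690), (MIA, IAD, 37, 39, IAD, 5120)}.
Joining (Pilot ⋈ Crew) and Airport on fno yields {(LA, NRT, 11, 11, BOS, 2980, 13, ATL), (LA, NRT, 11, 11, BOS, 2980, 14, NRT), (LA, NRT, 11, 11, BOS, 2980, 28, SEA), (LA, NRT, 11, 11, BOS, 2980, 9, NRT), (LA, NRT, 11, 11, BOS, 8970, 13, ATL), (LA, NRT, 11, 11, BOS, 8970, 14, NRT), (LA, NRT, 11, 11, BOS, 8970, 28, SEA), (LA, NRT, 11, 11, BOS, 8970, 9, NRT), (LA, NRT, 11, 11, JFK, 3230, 13, ATL), (LA, NRT, 11, 11, JFK, 3230, 14, NRT), (LA, NRT, 11, 11, JFK, 3230, 28, SEA), (LA, NRT, 11, 11, JFK, 3230, 9, NRT), (LA, NRT, 11, 11, LAX, 9050, 13, ATL), (LA, NRT, 11, 11, LAX, 9050, 14, NRT), (LA, NRT, 11, 11, LAX, 9050, 28, SEA), (LA, NRT, 11, 11, LAX, 9050, 9, NRT), (LA, NRT, 11, 11, ORD, 5690, 13, ATL), (LA, NRT, 11, 11, ORD, 5690, 14, NRT), (LA, NRT, 11, 11, ORD, 5690, 28, SEA), (LA, NRT, 11, 11, ORD, 5690, 9, NRT)}.
σ[pid != 9]: keep tuples satisfying pid != 9 → {(LA, NRT, 11, 11, BOS, 2980, 13, ATL), (LA, NRT, 11, 11, BOS, 2980, 14, NRT), (LA, NRT, 11, 11, BOS, 2980, 28, SEA), (LA, NRT, 11, 11, BOS, 8970, 13, ATL), (LA, NRT, 11, 11, BOS, 8970, 14, NRT), (LA, NRT, 11, 11, BOS, 8970, 28, SEA), (LA, NRT, 11, 11, JFK, 3230, 13, ATL), (LA, NRT, 11, 11, JFK, 3230, 14, NRT), (LA, NRT, 11, 11, JFK, 3230, 28, SEA), (LA, NRT, 11, 11, LAX, 9050, 13, ATL), (LA, NRT, 11, 11, LAX, 9050, 14, NRT), (LA, NRT, 11, 11, LAX, 9050, 28, SEA), (LA, NRT, 11, 11, ORD, 5690, 13, ATL), (LA, NRT, 11, 11, ORD, 5690, 14, NRT), (LA, NRT, 11, 11, ORD, 5690, 28, SEA)}
σ[src != NRT]: keep tuples satisfying src != NRT → {(LA, NRT, 11, 11, BOS, 2980, 13, ATL), (LA, NRT, 11, 11, BOS, 2980, 28, SEA), (LA, NRT, 11, 11, BOS, 8970, 13, ATL), (LA, NRT, 11, 11, BOS, 8970, 28, SEA), (LA, NRT, 11, 11, JFK, 3230, 13, ATL), (LA, NRT, 11, 11, JFK, 3230, 28, SEA), (LA, NRT, 11, 11, LAX, 9050, 13, ATL), (LA, NRT, 11, 11, LAX, 9050, 28, SEA), (LA, NRT, 11, 11, ORD, 5690, 13, ATL), (LA, NRT, 11, 11, ORD, 5690, 28, SEA)}
Keep only column(s) city, code, fno (6 duplicate(s) eliminated): {(LA, BOS, 11), (LA, JFK, 11), (LA, LAX, 11), (LA, ORD, 11)}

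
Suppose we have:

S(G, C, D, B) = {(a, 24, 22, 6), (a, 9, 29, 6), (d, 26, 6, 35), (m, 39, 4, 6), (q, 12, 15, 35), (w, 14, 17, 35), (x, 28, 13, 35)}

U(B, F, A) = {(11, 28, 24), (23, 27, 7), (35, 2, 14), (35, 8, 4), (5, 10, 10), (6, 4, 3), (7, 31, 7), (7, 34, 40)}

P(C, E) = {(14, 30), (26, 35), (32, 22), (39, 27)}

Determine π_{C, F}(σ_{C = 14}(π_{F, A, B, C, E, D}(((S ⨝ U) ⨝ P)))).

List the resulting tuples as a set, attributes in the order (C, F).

S ⋈ U (natural join on B): {(a, 24, 22, 6, 4, 3), (a, 9, 29, 6, 4, 3), (d, 26, 6, 35, 2, 14), (d, 26, 6, 35, 8, 4), (m, 39, 4, 6, 4, 3), (q, 12, 15, 35, 2, 14), (q, 12, 15, 35, 8, 4), (w, 14, 17, 35, 2, 14), (w, 14, 17, 35, 8, 4), (x, 28, 13, 35, 2, 14), (x, 28, 13, 35, 8, 4)}
(S ⨝ U) ⋈ P (natural join on C): {(d, 26, 6, 35, 2, 14, 35), (d, 26, 6, 35, 8, 4, 35), (m, 39, 4, 6, 4, 3, 27), (w, 14, 17, 35, 2, 14, 30), (w, 14, 17, 35, 8, 4, 30)}
Projecting to F, A, B, C, E, D: {(2, 14, 35, 14, 30, 17), (2, 14, 35, 26, 35, 6), (4, 3, 6, 39, 27, 4), (8, 4, 35, 14, 30, 17), (8, 4, 35, 26, 35, 6)}
Filtering on C = 14 leaves {(2, 14, 35, 14, 30, 17), (8, 4, 35, 14, 30, 17)}.
Projecting to C, F: {(14, 2), (14, 8)}

{(14, 2), (14, 8)}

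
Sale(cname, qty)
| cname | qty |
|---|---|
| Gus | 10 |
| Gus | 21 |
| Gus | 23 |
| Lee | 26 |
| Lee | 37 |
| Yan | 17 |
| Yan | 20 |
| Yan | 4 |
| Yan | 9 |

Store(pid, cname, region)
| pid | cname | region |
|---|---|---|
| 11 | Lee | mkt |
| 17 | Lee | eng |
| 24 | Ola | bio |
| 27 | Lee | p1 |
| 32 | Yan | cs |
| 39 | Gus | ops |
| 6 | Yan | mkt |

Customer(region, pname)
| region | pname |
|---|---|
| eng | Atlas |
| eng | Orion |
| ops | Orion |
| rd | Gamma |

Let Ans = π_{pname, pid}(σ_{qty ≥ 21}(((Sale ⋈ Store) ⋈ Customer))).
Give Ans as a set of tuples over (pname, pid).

{(Atlas, 17), (Orion, 17), (Orion, 39)}

Joining Sale and Store on cname yields {(Gus, 10, 39, ops), (Gus, 21, 39, ops), (Gus, 23, 39, ops), (Lee, 26, 11, mkt), (Lee, 26, 17, eng), (Lee, 26, 27, p1), (Lee, 37, 11, mkt), (Lee, 37, 17, eng), (Lee, 37, 27, p1), (Yan, 17, 32, cs), (Yan, 17, 6, mkt), (Yan, 20, 32, cs), (Yan, 20, 6, mkt), (Yan, 4, 32, cs), (Yan, 4, 6, mkt), (Yan, 9, 32, cs), (Yan, 9, 6, mkt)}.
Joining (Sale ⋈ Store) and Customer on region yields {(Gus, 10, 39, ops, Orion), (Gus, 21, 39, ops, Orion), (Gus, 23, 39, ops, Orion), (Lee, 26, 17, eng, Atlas), (Lee, 26, 17, eng, Orion), (Lee, 37, 17, eng, Atlas), (Lee, 37, 17, eng, Orion)}.
Selection qty ≥ 21: {(Gus, 21, 39, ops, Orion), (Gus, 23, 39, ops, Orion), (Lee, 26, 17, eng, Atlas), (Lee, 26, 17, eng, Orion), (Lee, 37, 17, eng, Atlas), (Lee, 37, 17, eng, Orion)}
π[pname, pid]: project onto (pname, pid) (3 duplicate(s) eliminated) → {(Atlas, 17), (Orion, 17), (Orion, 39)}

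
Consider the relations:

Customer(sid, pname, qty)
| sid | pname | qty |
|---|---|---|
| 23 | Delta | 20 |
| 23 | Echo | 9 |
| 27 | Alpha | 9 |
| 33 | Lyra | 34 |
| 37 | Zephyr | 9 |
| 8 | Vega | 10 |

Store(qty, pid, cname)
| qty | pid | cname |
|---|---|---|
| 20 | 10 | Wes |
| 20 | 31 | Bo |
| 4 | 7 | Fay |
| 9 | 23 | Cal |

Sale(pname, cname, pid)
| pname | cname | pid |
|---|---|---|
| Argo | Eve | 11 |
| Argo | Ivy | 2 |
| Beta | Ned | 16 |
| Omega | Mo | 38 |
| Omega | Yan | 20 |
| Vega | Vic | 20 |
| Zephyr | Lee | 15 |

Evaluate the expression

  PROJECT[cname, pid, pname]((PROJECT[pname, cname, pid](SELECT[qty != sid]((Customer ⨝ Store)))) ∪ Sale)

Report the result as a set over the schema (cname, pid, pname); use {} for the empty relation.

{(Bo, 31, Delta), (Cal, 23, Alpha), (Cal, 23, Echo), (Cal, 23, Zephyr), (Eve, 11, Argo), (Ivy, 2, Argo), (Lee, 15, Zephyr), (Mo, 38, Omega), (Ned, 16, Beta), (Vic, 20, Vega), (Wes, 10, Delta), (Yan, 20, Omega)}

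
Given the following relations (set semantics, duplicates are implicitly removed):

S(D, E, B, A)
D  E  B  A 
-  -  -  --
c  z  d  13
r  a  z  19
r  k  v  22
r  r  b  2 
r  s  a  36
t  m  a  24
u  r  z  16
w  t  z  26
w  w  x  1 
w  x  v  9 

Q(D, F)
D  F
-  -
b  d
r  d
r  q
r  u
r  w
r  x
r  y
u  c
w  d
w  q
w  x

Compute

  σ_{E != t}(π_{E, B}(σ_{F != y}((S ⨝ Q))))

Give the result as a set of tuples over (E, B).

{(a, z), (k, v), (r, b), (r, z), (s, a), (w, x), (x, v)}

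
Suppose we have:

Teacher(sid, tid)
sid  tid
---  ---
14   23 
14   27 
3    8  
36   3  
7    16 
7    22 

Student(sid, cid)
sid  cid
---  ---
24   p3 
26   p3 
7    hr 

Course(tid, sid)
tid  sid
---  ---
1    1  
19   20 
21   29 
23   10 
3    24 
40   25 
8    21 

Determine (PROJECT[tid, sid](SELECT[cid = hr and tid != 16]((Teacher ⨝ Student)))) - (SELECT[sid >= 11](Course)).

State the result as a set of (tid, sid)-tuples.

Natural join on sid: {(7, 16, hr), (7, 22, hr)}
Selection cid = hr and tid != 16: {(7, 22, hr)}
Keep only column(s) tid, sid: {(22, 7)}
Selection sid >= 11: {(19, 20), (21, 29), (3, 24), (40, 25), (8, 21)}
Set difference of the two operands is {(22, 7)}.

{(22, 7)}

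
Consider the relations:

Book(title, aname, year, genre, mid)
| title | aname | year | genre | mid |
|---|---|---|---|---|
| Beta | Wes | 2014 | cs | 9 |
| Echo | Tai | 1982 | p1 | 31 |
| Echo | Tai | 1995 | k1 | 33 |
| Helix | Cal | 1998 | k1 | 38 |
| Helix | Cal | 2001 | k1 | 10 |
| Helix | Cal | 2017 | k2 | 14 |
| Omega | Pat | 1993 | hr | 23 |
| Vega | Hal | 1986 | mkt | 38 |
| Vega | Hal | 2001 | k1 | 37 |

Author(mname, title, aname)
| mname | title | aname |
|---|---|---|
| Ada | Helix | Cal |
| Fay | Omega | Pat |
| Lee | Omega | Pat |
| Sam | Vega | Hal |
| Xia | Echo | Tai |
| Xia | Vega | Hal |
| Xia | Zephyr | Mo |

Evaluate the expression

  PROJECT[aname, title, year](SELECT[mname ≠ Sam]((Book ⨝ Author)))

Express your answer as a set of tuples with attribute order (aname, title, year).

{(Cal, Helix, 1998), (Cal, Helix, 2001), (Cal, Helix, 2017), (Hal, Vega, 1986), (Hal, Vega, 2001), (Pat, Omega, 1993), (Tai, Echo, 1982), (Tai, Echo, 1995)}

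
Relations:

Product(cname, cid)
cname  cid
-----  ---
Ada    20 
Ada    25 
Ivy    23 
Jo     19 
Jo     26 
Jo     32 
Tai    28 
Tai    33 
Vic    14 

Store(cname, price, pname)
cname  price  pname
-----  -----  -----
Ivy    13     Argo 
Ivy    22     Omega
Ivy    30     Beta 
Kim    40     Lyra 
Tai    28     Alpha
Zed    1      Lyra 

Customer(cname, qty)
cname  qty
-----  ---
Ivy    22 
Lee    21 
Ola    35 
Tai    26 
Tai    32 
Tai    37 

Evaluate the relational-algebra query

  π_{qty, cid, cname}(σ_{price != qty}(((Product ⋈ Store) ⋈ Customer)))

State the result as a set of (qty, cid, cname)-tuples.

Joining Product and Store on cname yields {(Ivy, 23, 13, Argo), (Ivy, 23, 22, Omega), (Ivy, 23, 30, Beta), (Tai, 28, 28, Alpha), (Tai, 33, 28, Alpha)}.
Joining (Product ⋈ Store) and Customer on cname yields {(Ivy, 23, 13, Argo, 22), (Ivy, 23, 22, Omega, 22), (Ivy, 23, 30, Beta, 22), (Tai, 28, 28, Alpha, 26), (Tai, 28, 28, Alpha, 32), (Tai, 28, 28, Alpha, 37), (Tai, 33, 28, Alpha, 26), (Tai, 33, 28, Alpha, 32), (Tai, 33, 28, Alpha, 37)}.
Apply σ_{price != qty}; surviving tuples: {(Ivy, 23, 13, Argo, 22), (Ivy, 23, 30, Beta, 22), (Tai, 28, 28, Alpha, 26), (Tai, 28, 28, Alpha, 32), (Tai, 28, 28, Alpha, 37), (Tai, 33, 28, Alpha, 26), (Tai, 33, 28, Alpha, 32), (Tai, 33, 28, Alpha, 37)}
π[qty, cid, cname]: project onto (qty, cid, cname) (1 duplicate(s) eliminated) → {(22, 23, Ivy), (26, 28, Tai), (26, 33, Tai), (32, 28, Tai), (32, 33, Tai), (37, 28, Tai), (37, 33, Tai)}

{(22, 23, Ivy), (26, 28, Tai), (26, 33, Tai), (32, 28, Tai), (32, 33, Tai), (37, 28, Tai), (37, 33, Tai)}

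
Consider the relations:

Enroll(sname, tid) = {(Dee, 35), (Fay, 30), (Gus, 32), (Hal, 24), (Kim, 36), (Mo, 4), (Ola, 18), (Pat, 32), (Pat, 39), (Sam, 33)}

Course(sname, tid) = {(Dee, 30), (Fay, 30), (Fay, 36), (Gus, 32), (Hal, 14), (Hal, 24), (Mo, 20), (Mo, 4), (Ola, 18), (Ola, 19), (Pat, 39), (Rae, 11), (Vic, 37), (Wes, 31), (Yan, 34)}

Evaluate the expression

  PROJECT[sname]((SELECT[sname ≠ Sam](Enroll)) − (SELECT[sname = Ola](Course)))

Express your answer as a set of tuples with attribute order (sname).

{Dee, Fay, Gus, Hal, Kim, Mo, Pat}

Filtering on sname ≠ Sam leaves {(Dee, 35), (Fay, 30), (Gus, 32), (Hal, 24), (Kim, 36), (Mo, 4), (Ola, 18), (Pat, 32), (Pat, 39)}.
Filtering on sname = Ola leaves {(Ola, 18), (Ola, 19)}.
Set difference of the two operands is {(Dee, 35), (Fay, 30), (Gus, 32), (Hal, 24), (Kim, 36), (Mo, 4), (Pat, 32), (Pat, 39)}.
π_{sname} gives {Dee, Fay, Gus, Hal, Kim, Mo, Pat} (1 duplicate(s) eliminated).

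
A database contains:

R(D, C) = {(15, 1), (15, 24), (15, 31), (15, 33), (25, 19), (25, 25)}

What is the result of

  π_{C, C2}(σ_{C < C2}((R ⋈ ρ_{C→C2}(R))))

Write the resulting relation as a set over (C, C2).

ρ[C→C2]: schema becomes (D, C2); tuples unchanged.
R ⋈ ρ_{C→C2}(R) (natural join on D): {(15, 1, 1), (15, 1, 24), (15, 1, 31), (15, 1, 33), (15, 24, 1), (15, 24, 24), (15, 24, 31), (15, 24, 33), (15, 31, 1), (15, 31, 24), (15, 31, 31), (15, 31, 33), (15, 33, 1), (15, 33, 24), (15, 33, 31), (15, 33, 33), (25, 19, 19), (25, 19, 25), (25, 25, 19), (25, 25, 25)}
σ[C < C2]: keep tuples satisfying C < C2 → {(15, 1, 24), (15, 1, 31), (15, 1, 33), (15, 24, 31), (15, 24, 33), (15, 31, 33), (25, 19, 25)}
Projecting to C, C2: {(1, 24), (1, 31), (1, 33), (19, 25), (24, 31), (24, 33), (31, 33)}

{(1, 24), (1, 31), (1, 33), (19, 25), (24, 31), (24, 33), (31, 33)}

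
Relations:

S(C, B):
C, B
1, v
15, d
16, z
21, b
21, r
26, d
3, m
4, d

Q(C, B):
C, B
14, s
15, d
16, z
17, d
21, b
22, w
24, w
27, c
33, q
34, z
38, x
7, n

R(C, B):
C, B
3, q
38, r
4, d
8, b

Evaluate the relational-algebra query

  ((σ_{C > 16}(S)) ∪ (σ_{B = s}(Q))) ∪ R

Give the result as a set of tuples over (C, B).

Filtering on C > 16 leaves {(21, b), (21, r), (26, d)}.
Filtering on B = s leaves {(14, s)}.
Union: {(21, b), (21, r), (26, d)} with {(14, s)} → {(14, s), (21, b), (21, r), (26, d)}
Union: {(14, s), (21, b), (21, r), (26, d)} with {(3, q), (38, r), (4, d), (8, b)} → {(14, s), (21, b), (21, r), (26, d), (3, q), (38, r), (4, d), (8, b)}

{(14, s), (21, b), (21, r), (26, d), (3, q), (38, r), (4, d), (8, b)}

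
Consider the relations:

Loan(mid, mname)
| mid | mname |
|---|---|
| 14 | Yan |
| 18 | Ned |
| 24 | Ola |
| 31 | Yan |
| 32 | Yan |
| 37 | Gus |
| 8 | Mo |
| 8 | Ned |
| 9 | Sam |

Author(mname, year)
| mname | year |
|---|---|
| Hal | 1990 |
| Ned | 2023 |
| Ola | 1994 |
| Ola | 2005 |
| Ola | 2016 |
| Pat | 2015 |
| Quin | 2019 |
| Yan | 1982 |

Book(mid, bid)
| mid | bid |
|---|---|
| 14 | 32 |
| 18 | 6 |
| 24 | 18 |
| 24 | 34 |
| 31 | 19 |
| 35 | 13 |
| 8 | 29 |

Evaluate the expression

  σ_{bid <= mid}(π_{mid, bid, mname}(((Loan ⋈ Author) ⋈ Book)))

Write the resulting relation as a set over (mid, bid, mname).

{(18, 6, Ned), (24, 18, Ola), (31, 19, Yan)}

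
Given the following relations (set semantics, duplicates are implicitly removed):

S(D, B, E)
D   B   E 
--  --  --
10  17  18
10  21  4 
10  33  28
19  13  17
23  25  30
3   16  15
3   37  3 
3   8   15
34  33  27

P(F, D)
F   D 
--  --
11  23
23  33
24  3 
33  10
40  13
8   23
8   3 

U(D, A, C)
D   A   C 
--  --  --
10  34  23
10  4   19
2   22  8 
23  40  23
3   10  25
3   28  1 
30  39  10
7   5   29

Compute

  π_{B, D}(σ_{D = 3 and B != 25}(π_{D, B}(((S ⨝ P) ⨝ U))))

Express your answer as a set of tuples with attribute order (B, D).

{(16, 3), (37, 3), (8, 3)}

Natural join on D: {(10, 17, 18, 33), (10, 21, 4, 33), (10, 33, 28, 33), (23, 25, 30, 11), (23, 25, 30, 8), (3, 16, 15, 24), (3, 16, 15, 8), (3, 37, 3, 24), (3, 37, 3, 8), (3, 8, 15, 24), (3, 8, 15, 8)}
Natural join on D: {(10, 17, 18, 33, 34, 23), (10, 17, 18, 33, 4, 19), (10, 21, 4, 33, 34, 23), (10, 21, 4, 33, 4, 19), (10, 33, 28, 33, 34, 23), (10, 33, 28, 33, 4, 19), (23, 25, 30, 11, 40, 23), (23, 25, 30, 8, 40, 23), (3, 16, 15, 24, 10, 25), (3, 16, 15, 24, 28, 1), (3, 16, 15, 8, 10, 25), (3, 16, 15, 8, 28, 1), (3, 37, 3, 24, 10, 25), (3, 37, 3, 24, 28, 1), (3, 37, 3, 8, 10, 25), (3, 37, 3, 8, 28, 1), (3, 8, 15, 24, 10, 25), (3, 8, 15, 24, 28, 1), (3, 8, 15, 8, 10, 25), (3, 8, 15, 8, 28, 1)}
Keep only column(s) D, B (13 duplicate(s) eliminated): {(10, 17), (10, 21), (10, 33), (23, 25), (3, 16), (3, 37), (3, 8)}
Apply σ_{D = 3 and B != 25}; surviving tuples: {(3, 16), (3, 37), (3, 8)}
Keep only column(s) B, D: {(16, 3), (37, 3), (8, 3)}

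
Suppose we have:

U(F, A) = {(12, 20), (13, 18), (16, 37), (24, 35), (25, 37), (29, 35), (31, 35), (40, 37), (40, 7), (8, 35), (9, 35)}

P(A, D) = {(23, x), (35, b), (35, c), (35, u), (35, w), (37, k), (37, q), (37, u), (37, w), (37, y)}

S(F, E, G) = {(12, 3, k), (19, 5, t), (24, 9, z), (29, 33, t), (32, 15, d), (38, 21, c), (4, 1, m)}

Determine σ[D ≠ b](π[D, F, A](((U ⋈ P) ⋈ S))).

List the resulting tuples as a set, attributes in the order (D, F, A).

U ⋈ P (natural join on A): {(16, 37, k), (16, 37, q), (16, 37, u), (16, 37, w), (16, 37, y), (24, 35, b), (24, 35, c), (24, 35, u), (24, 35, w), (25, 37, k), (25, 37, q), (25, 37, u), (25, 37, w), (25, 37, y), (29, 35, b), (29, 35, c), (29, 35, u), (29, 35, w), (31, 35, b), (31, 35, c), (31, 35, u), (31, 35, w), (40, 37, k), (40, 37, q), (40, 37, u), (40, 37, w), (40, 37, y), (8, 35, b), (8, 35, c), (8, 35, u), (8, 35, w), (9, 35, b), (9, 35, c), (9, 35, u), (9, 35, w)}
(U ⋈ P) ⋈ S (natural join on F): {(24, 35, b, 9, z), (24, 35, c, 9, z), (24, 35, u, 9, z), (24, 35, w, 9, z), (29, 35, b, 33, t), (29, 35, c, 33, t), (29, 35, u, 33, t), (29, 35, w, 33, t)}
π[D, F, A]: project onto (D, F, A) → {(b, 24, 35), (b, 29, 35), (c, 24, 35), (c, 29, 35), (u, 24, 35), (u, 29, 35), (w, 24, 35), (w, 29, 35)}
Filtering on D ≠ b leaves {(c, 24, 35), (c, 29, 35), (u, 24, 35), (u, 29, 35), (w, 24, 35), (w, 29, 35)}.

{(c, 24, 35), (c, 29, 35), (u, 24, 35), (u, 29, 35), (w, 24, 35), (w, 29, 35)}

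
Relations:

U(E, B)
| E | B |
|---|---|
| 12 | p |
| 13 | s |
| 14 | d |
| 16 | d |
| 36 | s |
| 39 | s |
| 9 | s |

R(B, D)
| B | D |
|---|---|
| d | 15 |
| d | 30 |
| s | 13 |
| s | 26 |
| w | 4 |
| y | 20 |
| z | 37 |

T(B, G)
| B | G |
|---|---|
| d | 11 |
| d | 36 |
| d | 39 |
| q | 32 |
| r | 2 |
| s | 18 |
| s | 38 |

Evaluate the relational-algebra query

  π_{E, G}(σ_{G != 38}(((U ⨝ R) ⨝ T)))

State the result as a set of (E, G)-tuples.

Natural join on B: {(13, s, 13), (13, s, 26), (14, d, 15), (14, d, 30), (16, d, 15), (16, d, 30), (36, s, 13), (36, s, 26), (39, s, 13), (39, s, 26), (9, s, 13), (9, s, 26)}
Natural join on B: {(13, s, 13, 18), (13, s, 13, 38), (13, s, 26, 18), (13, s, 26, 38), (14, d, 15, 11), (14, d, 15, 36), (14, d, 15, 39), (14, d, 30, 11), (14, d, 30, 36), (14, d, 30, 39), (16, d, 15, 11), (16, d, 15, 36), (16, d, 15, 39), (16, d, 30, 11), (16, d, 30, 36), (16, d, 30, 39), (36, s, 13, 18), (36, s, 13, 38), (36, s, 26, 18), (36, s, 26, 38), (39, s, 13, 18), (39, s, 13, 38), (39, s, 26, 18), (39, s, 26, 38), (9, s, 13, 18), (9, s, 13, 38), (9, s, 26, 18), (9, s, 26, 38)}
Selection G != 38: {(13, s, 13, 18), (13, s, 26, 18), (14, d, 15, 11), (14, d, 15, 36), (14, d, 15, 39), (14, d, 30, 11), (14, d, 30, 36), (14, d, 30, 39), (16, d, 15, 11), (16, d, 15, 36), (16, d, 15, 39), (16, d, 30, 11), (16, d, 30, 36), (16, d, 30, 39), (36, s, 13, 18), (36, s, 26, 18), (39, s, 13, 18), (39, s, 26, 18), (9, s, 13, 18), (9, s, 26, 18)}
π[E, G]: project onto (E, G) (10 duplicate(s) eliminated) → {(13, 18), (14, 11), (14, 36), (14, 39), (16, 11), (16, 36), (16, 39), (36, 18), (39, 18), (9, 18)}

{(13, 18), (14, 11), (14, 36), (14, 39), (16, 11), (16, 36), (16, 39), (36, 18), (39, 18), (9, 18)}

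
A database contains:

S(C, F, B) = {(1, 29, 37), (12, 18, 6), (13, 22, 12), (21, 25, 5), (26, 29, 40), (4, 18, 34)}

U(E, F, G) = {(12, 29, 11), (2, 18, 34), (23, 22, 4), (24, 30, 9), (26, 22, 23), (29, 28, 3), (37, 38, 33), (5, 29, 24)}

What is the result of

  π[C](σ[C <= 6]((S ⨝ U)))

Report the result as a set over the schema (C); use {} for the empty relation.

Natural join on F: {(1, 29, 37, 12, 11), (1, 29, 37, 5, 24), (12, 18, 6, 2, 34), (13, 22, 12, 23, 4), (13, 22, 12, 26, 23), (26, 29, 40, 12, 11), (26, 29, 40, 5, 24), (4, 18, 34, 2, 34)}
σ[C <= 6]: keep tuples satisfying C <= 6 → {(1, 29, 37, 12, 11), (1, 29, 37, 5, 24), (4, 18, 34, 2, 34)}
π_{C} gives {1, 4} (1 duplicate(s) eliminated).

{1, 4}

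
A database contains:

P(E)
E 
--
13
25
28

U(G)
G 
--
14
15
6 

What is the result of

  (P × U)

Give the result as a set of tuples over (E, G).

{(13, 14), (13, 15), (13, 6), (25, 14), (25, 15), (25, 6), (28, 14), (28, 15), (28, 6)}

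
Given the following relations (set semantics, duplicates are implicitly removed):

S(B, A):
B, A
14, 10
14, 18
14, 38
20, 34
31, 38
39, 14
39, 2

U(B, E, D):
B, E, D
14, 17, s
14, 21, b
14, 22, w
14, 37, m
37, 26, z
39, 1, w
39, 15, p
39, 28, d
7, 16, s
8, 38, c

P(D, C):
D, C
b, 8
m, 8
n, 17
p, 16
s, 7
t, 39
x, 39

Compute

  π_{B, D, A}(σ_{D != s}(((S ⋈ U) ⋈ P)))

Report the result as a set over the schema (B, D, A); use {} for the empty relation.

Natural join on B: {(14, 10, 17, s), (14, 10, 21, b), (14, 10, 22, w), (14, 10, 37, m), (14, 18, 17, s), (14, 18, 21, b), (14, 18, 22, w), (14, 18, 37, m), (14, 38, 17, s), (14, 38, 21, b), (14, 38, 22, w), (14, 38, 37, m), (39, 14, 1, w), (39, 14, 15, p), (39, 14, 28, d), (39, 2, 1, w), (39, 2, 15, p), (39, 2, 28, d)}
Natural join on D: {(14, 10, 17, s, 7), (14, 10, 21, b, 8), (14, 10, 37, m, 8), (14, 18, 17, s, 7), (14, 18, 21, b, 8), (14, 18, 37, m, 8), (14, 38, 17, s, 7), (14, 38, 21, b, 8), (14, 38, 37, m, 8), (39, 14, 15, p, 16), (39, 2, 15, p, 16)}
Selection D != s: {(14, 10, 21, b, 8), (14, 10, 37, m, 8), (14, 18, 21, b, 8), (14, 18, 37, m, 8), (14, 38, 21, b, 8), (14, 38, 37, m, 8), (39, 14, 15, p, 16), (39, 2, 15, p, 16)}
π[B, D, A]: project onto (B, D, A) → {(14, b, 10), (14, b, 18), (14, b, 38), (14, m, 10), (14, m, 18), (14, m, 38), (39, p, 14), (39, p, 2)}

{(14, b, 10), (14, b, 18), (14, b, 38), (14, m, 10), (14, m, 18), (14, m, 38), (39, p, 14), (39, p, 2)}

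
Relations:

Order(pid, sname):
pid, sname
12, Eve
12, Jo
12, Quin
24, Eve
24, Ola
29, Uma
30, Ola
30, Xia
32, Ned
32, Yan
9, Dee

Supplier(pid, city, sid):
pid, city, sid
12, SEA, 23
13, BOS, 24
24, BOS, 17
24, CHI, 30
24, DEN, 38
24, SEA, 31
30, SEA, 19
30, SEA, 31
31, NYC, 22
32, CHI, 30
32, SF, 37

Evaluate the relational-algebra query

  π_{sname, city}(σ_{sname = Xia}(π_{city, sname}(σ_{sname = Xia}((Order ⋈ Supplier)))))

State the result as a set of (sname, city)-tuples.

{(Xia, SEA)}

Order ⋈ Supplier (natural join on pid): {(12, Eve, SEA, 23), (12, Jo, SEA, 23), (12, Quin, SEA, 23), (24, Eve, BOS, 17), (24, Eve, CHI, 30), (24, Eve, DEN, 38), (24, Eve, SEA, 31), (24, Ola, BOS, 17), (24, Ola, CHI, 30), (24, Ola, DEN, 38), (24, Ola, SEA, 31), (30, Ola, SEA, 19), (30, Ola, SEA, 31), (30, Xia, SEA, 19), (30, Xia, SEA, 31), (32, Ned, CHI, 30), (32, Ned, SF, 37), (32, Yan, CHI, 30), (32, Yan, SF, 37)}
σ[sname = Xia]: keep tuples satisfying sname = Xia → {(30, Xia, SEA, 19), (30, Xia, SEA, 31)}
Keep only column(s) city, sname (1 duplicate(s) eliminated): {(SEA, Xia)}
σ[sname = Xia]: keep tuples satisfying sname = Xia → {(SEA, Xia)}
Keep only column(s) sname, city: {(Xia, SEA)}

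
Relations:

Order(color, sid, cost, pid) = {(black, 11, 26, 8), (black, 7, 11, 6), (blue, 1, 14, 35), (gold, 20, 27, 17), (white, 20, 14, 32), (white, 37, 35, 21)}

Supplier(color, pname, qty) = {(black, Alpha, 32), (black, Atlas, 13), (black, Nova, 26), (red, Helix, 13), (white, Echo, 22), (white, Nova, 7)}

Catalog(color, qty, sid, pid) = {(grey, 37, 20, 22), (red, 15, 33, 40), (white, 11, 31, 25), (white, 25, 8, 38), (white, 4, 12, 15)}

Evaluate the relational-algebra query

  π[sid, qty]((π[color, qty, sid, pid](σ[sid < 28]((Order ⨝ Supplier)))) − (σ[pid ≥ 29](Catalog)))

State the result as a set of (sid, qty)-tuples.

Joining Order and Supplier on color yields {(black, 11, 26, 8, Alpha, 32), (black, 11, 26, 8, Atlas, 13), (black, 11, 26, 8, Nova, 26), (black, 7, 11, 6, Alpha, 32), (black, 7, 11, 6, Atlas, 13), (black, 7, 11, 6, Nova, 26), (white, 20, 14, 32, Echo, 22), (white, 20, 14, 32, Nova, 7), (white, 37, 35, 21, Echo, 22), (white, 37, 35, 21, Nova, 7)}.
Selection sid < 28: {(black, 11, 26, 8, Alpha, 32), (black, 11, 26, 8, Atlas, 13), (black, 11, 26, 8, Nova, 26), (black, 7, 11, 6, Alpha, 32), (black, 7, 11, 6, Atlas, 13), (black, 7, 11, 6, Nova, 26), (white, 20, 14, 32, Echo, 22), (white, 20, 14, 32, Nova, 7)}
π_{color, qty, sid, pid} gives {(black, 13, 11, 8), (black, 13, 7, 6), (black, 26, 11, 8), (black, 26, 7, 6), (black, 32, 11, 8), (black, 32, 7, 6), (white, 22, 20, 32), (white, 7, 20, 32)}.
Selection pid ≥ 29: {(red, 15, 33, 40), (white, 25, 8, 38)}
Difference: {(black, 13, 11, 8), (black, 13, 7, 6), (black, 26, 11, 8), (black, 26, 7, 6), (black, 32, 11, 8), (black, 32, 7, 6), (white, 22, 20, 32), (white, 7, 20, 32)} with {(red, 15, 33, 40), (white, 25, 8, 38)} → {(black, 13, 11, 8), (black, 13, 7, 6), (black, 26, 11, 8), (black, 26, 7, 6), (black, 32, 11, 8), (black, 32, 7, 6), (white, 22, 20, 32), (white, 7, 20, 32)}
π_{sid, qty} gives {(11, 13), (11, 26), (11, 32), (20, 22), (20, 7), (7, 13), (7, 26), (7, 32)}.

{(11, 13), (11, 26), (11, 32), (20, 22), (20, 7), (7, 13), (7, 26), (7, 32)}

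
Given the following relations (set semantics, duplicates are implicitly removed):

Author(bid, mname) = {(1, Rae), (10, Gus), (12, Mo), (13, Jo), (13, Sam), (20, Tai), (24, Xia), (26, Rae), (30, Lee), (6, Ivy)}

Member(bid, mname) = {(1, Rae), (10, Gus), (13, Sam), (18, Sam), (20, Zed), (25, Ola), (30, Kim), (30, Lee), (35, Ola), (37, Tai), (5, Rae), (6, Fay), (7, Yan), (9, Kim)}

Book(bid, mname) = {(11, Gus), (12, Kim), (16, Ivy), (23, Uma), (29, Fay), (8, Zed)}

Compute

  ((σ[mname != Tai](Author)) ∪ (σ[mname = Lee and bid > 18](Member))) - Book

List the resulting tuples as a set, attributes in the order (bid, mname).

Selection mname != Tai: {(1, Rae), (10, Gus), (12, Mo), (13, Jo), (13, Sam), (24, Xia), (26, Rae), (30, Lee), (6, Ivy)}
Selection mname = Lee and bid > 18: {(30, Lee)}
Set union of the two operands is {(1, Rae), (10, Gus), (12, Mo), (13, Jo), (13, Sam), (24, Xia), (26, Rae), (30, Lee), (6, Ivy)}.
Set difference of the two operands is {(1, Rae), (10, Gus), (12, Mo), (13, Jo), (13, Sam), (24, Xia), (26, Rae), (30, Lee), (6, Ivy)}.

{(1, Rae), (10, Gus), (12, Mo), (13, Jo), (13, Sam), (24, Xia), (26, Rae), (30, Lee), (6, Ivy)}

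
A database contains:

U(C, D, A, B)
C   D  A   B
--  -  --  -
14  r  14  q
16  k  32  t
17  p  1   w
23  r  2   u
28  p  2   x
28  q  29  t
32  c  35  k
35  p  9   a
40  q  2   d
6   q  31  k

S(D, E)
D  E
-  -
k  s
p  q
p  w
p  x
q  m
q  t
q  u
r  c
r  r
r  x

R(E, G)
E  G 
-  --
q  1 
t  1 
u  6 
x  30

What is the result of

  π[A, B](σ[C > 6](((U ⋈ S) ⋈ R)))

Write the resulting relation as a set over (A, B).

{(1, w), (14, q), (2, d), (2, u), (2, x), (29, t), (9, a)}

U ⋈ S (natural join on D): {(14, r, 14, q, c), (14, r, 14, q, r), (14, r, 14, q, x), (16, k, 32, t, s), (17, p, 1, w, q), (17, p, 1, w, w), (17, p, 1, w, x), (23, r, 2, u, c), (23, r, 2, u, r), (23, r, 2, u, x), (28, p, 2, x, q), (28, p, 2, x, w), (28, p, 2, x, x), (28, q, 29, t, m), (28, q, 29, t, t), (28, q, 29, t, u), (35, p, 9, a, q), (35, p, 9, a, w), (35, p, 9, a, x), (40, q, 2, d, m), (40, q, 2, d, t), (40, q, 2, d, u), (6, q, 31, k, m), (6, q, 31, k, t), (6, q, 31, k, u)}
(U ⋈ S) ⋈ R (natural join on E): {(14, r, 14, q, x, 30), (17, p, 1, w, q, 1), (17, p, 1, w, x, 30), (23, r, 2, u, x, 30), (28, p, 2, x, q, 1), (28, p, 2, x, x, 30), (28, q, 29, t, t, 1), (28, q, 29, t, u, 6), (35, p, 9, a, q, 1), (35, p, 9, a, x, 30), (40, q, 2, d, t, 1), (40, q, 2, d, u, 6), (6, q, 31, k, t, 1), (6, q, 31, k, u, 6)}
Filtering on C > 6 leaves {(14, r, 14, q, x, 30), (17, p, 1, w, q, 1), (17, p, 1, w, x, 30), (23, r, 2, u, x, 30), (28, p, 2, x, q, 1), (28, p, 2, x, x, 30), (28, q, 29, t, t, 1), (28, q, 29, t, u, 6), (35, p, 9, a, q, 1), (35, p, 9, a, x, 30), (40, q, 2, d, t, 1), (40, q, 2, d, u, 6)}.
Projecting to A, B (5 duplicate(s) eliminated): {(1, w), (14, q), (2, d), (2, u), (2, x), (29, t), (9, a)}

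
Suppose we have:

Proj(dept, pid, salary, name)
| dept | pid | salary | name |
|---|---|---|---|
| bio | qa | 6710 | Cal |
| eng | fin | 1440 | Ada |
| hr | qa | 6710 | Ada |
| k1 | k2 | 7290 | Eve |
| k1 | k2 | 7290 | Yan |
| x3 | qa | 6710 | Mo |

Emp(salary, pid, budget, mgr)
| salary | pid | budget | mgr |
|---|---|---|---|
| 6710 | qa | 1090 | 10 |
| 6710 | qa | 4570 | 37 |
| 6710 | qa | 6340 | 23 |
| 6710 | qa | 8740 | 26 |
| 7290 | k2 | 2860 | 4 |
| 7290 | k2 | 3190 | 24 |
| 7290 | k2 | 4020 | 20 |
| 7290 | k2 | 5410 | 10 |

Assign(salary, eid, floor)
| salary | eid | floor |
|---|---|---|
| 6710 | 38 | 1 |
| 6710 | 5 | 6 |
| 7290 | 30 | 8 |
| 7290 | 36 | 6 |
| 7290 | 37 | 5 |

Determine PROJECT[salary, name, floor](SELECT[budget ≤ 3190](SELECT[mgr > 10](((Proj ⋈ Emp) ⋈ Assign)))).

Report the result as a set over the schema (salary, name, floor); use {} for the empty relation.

{(7290, Eve, 5), (7290, Eve, 6), (7290, Eve, 8), (7290, Yan, 5), (7290, Yan, 6), (7290, Yan, 8)}

Joining Proj and Emp on pid, salary yields {(bio, qa, 6710, Cal, 1090, 10), (bio, qa, 6710, Cal, 4570, 37), (bio, qa, 6710, Cal, 6340, 23), (bio, qa, 6710, Cal, 8740, 26), (hr, qa, 6710, Ada, 1090, 10), (hr, qa, 6710, Ada, 4570, 37), (hr, qa, 6710, Ada, 6340, 23), (hr, qa, 6710, Ada, 8740, 26), (k1, k2, 7290, Eve, 2860, 4), (k1, k2, 7290, Eve, 3190, 24), (k1, k2, 7290, Eve, 4020, 20), (k1, k2, 7290, Eve, 5410, 10), (k1, k2, 7290, Yan, 2860, 4), (k1, k2, 7290, Yan, 3190, 24), (k1, k2, 7290, Yan, 4020, 20), (k1, k2, 7290, Yan, 5410, 10), (x3, qa, 6710, Mo, 1090, 10), (x3, qa, 6710, Mo, 4570, 37), (x3, qa, 6710, Mo, 6340, 23), (x3, qa, 6710, Mo, 8740, 26)}.
Joining (Proj ⋈ Emp) and Assign on salary yields {(bio, qa, 6710, Cal, 1090, 10, 38, 1), (bio, qa, 6710, Cal, 1090, 10, 5, 6), (bio, qa, 6710, Cal, 4570, 37, 38, 1), (bio, qa, 6710, Cal, 4570, 37, 5, 6), (bio, qa, 6710, Cal, 6340, 23, 38, 1), (bio, qa, 6710, Cal, 6340, 23, 5, 6), (bio, qa, 6710, Cal, 8740, 26, 38, 1), (bio, qa, 6710, Cal, 8740, 26, 5, 6), (hr, qa, 6710, Ada, 1090, 10, 38, 1), (hr, qa, 6710, Ada, 1090, 10, 5, 6), (hr, qa, 6710, Ada, 4570, 37, 38, 1), (hr, qa, 6710, Ada, 4570, 37, 5, 6), (hr, qa, 6710, Ada, 6340, 23, 38, 1), (hr, qa, 6710, Ada, 6340, 23, 5, 6), (hr, qa, 6710, Ada, 8740, 26, 38, 1), (hr, qa, 6710, Ada, 8740, 26, 5, 6), (k1, k2, 7290, Eve, 2860, 4, 30, 8), (k1, k2, 7290, Eve, 2860, 4, 36, 6), (k1, k2, 7290, Eve, 2860, 4, 37, 5), (k1, k2, 7290, Eve, 3190, 24, 30, 8), (k1, k2, 7290, Eve, 3190, 24, 36, 6), (k1, k2, 7290, Eve, 3190, 24, 37, 5), (k1, k2, 7290, Eve, 4020, 20, 30, 8), (k1, k2, 7290, Eve, 4020, 20, 36, 6), (k1, k2, 7290, Eve, 4020, 20, 37, 5), (k1, k2, 7290, Eve, 5410, 10, 30, 8), (k1, k2, 7290, Eve, 5410, 10, 36, 6), (k1, k2, 7290, Eve, 5410, 10, 37, 5), (k1, k2, 7290, Yan, 2860, 4, 30, 8), (k1, k2, 7290, Yan, 2860, 4, 36, 6), (k1, k2, 7290, Yan, 2860, 4, 37, 5), (k1, k2, 7290, Yan, 3190, 24, 30, 8), (k1, k2, 7290, Yan, 3190, 24, 36, 6), (k1, k2, 7290, Yan, 3190, 24, 37, 5), (k1, k2, 7290, Yan, 4020, 20, 30, 8), (k1, k2, 7290, Yan, 4020, 20, 36, 6), (k1, k2, 7290, Yan, 4020, 20, 37, 5), (k1, k2, 7290, Yan, 5410, 10, 30, 8), (k1, k2, 7290, Yan, 5410, 10, 36, 6), (k1, k2, 7290, Yan, 5410, 10, 37, 5), (x3, qa, 6710, Mo, 1090, 10, 38, 1), (x3, qa, 6710, Mo, 1090, 10, 5, 6), (x3, qa, 6710, Mo, 4570, 37, 38, 1), (x3, qa, 6710, Mo, 4570, 37, 5, 6), (x3, qa, 6710, Mo, 6340, 23, 38, 1), (x3, qa, 6710, Mo, 6340, 23, 5, 6), (x3, qa, 6710, Mo, 8740, 26, 38, 1), (x3, qa, 6710, Mo, 8740, 26, 5, 6)}.
Apply σ_{mgr > 10}; surviving tuples: {(bio, qa, 6710, Cal, 4570, 37, 38, 1), (bio, qa, 6710, Cal, 4570, 37, 5, 6), (bio, qa, 6710, Cal, 6340, 23, 38, 1), (bio, qa, 6710, Cal, 6340, 23, 5, 6), (bio, qa, 6710, Cal, 8740, 26, 38, 1), (bio, qa, 6710, Cal, 8740, 26, 5, 6), (hr, qa, 6710, Ada, 4570, 37, 38, 1), (hr, qa, 6710, Ada, 4570, 37, 5, 6), (hr, qa, 6710, Ada, 6340, 23, 38, 1), (hr, qa, 6710, Ada, 6340, 23, 5, 6), (hr, qa, 6710, Ada, 8740, 26, 38, 1), (hr, qa, 6710, Ada, 8740, 26, 5, 6), (k1, k2, 7290, Eve, 3190, 24, 30, 8), (k1, k2, 7290, Eve, 3190, 24, 36, 6), (k1, k2, 7290, Eve, 3190, 24, 37, 5), (k1, k2, 7290, Eve, 4020, 20, 30, 8), (k1, k2, 7290, Eve, 4020, 20, 36, 6), (k1, k2, 7290, Eve, 4020, 20, 37, 5), (k1, k2, 7290, Yan, 3190, 24, 30, 8), (k1, k2, 7290, Yan, 3190, 24, 36, 6), (k1, k2, 7290, Yan, 3190, 24, 37, 5), (k1, k2, 7290, Yan, 4020, 20, 30, 8), (k1, k2, 7290, Yan, 4020, 20, 36, 6), (k1, k2, 7290, Yan, 4020, 20, 37, 5), (x3, qa, 6710, Mo, 4570, 37, 38, 1), (x3, qa, 6710, Mo, 4570, 37, 5, 6), (x3, qa, 6710, Mo, 6340, 23, 38, 1), (x3, qa, 6710, Mo, 6340, 23, 5, 6), (x3, qa, 6710, Mo, 8740, 26, 38, 1), (x3, qa, 6710, Mo, 8740, 26, 5, 6)}
Apply σ_{budget ≤ 3190}; surviving tuples: {(k1, k2, 7290, Eve, 3190, 24, 30, 8), (k1, k2, 7290, Eve, 3190, 24, 36, 6), (k1, k2, 7290, Eve, 3190, 24, 37, 5), (k1, k2, 7290, Yan, 3190, 24, 30, 8), (k1, k2, 7290, Yan, 3190, 24, 36, 6), (k1, k2, 7290, Yan, 3190, 24, 37, 5)}
π[salary, name, floor]: project onto (salary, name, floor) → {(7290, Eve, 5), (7290, Eve, 6), (7290, Eve, 8), (7290, Yan, 5), (7290, Yan, 6), (7290, Yan, 8)}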